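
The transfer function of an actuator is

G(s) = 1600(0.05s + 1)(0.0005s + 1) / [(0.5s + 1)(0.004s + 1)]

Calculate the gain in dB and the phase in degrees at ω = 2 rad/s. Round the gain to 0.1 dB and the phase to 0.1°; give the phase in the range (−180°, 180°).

At ω = 2 rad/s:
zero (1 + j2·0.05) = 1 + j0.1 → |·| ≈ 1.005, ∠ ≈ 5.71°
zero (1 + j2·0.0005) = 1 + j0.001 → |·| ≈ 1, ∠ ≈ 0.06°
pole (1 + j2·0.5) = 1 + j1 → |·| ≈ 1.4142, ∠ ≈ 45.00°
pole (1 + j2·0.004) = 1 + j0.008 → |·| ≈ 1, ∠ ≈ 0.46°
|G| = 1600 · 1.005 · 1 / (1.4142 · 1) ≈ 1137
Gain = 20 log₁₀(1137) ≈ 61.12 dB
∠G = (5.71° + 0.06°) − (45.00° + 0.46°) = -39.69°

61.1 dB, -39.7°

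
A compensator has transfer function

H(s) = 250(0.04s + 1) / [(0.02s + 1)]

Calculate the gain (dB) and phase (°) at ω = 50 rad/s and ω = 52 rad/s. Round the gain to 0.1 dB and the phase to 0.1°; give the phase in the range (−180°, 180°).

ω = 50: 51.9 dB, 18.4°; ω = 52: 52.0 dB, 18.2°

At ω = 50 rad/s:
zero (1 + j50·0.04) = 1 + j2 → |·| ≈ 2.2361, ∠ ≈ 63.43°
pole (1 + j50·0.02) = 1 + j1 → |·| ≈ 1.4142, ∠ ≈ 45.00°
|H| = 250 · 2.2361 / (1.4142) ≈ 395.29
Gain = 20 log₁₀(395.29) ≈ 51.94 dB
∠H = (63.43°) − (45.00°) = 18.43°

At ω = 52 rad/s:
zero (1 + j52·0.04) = 1 + j2.08 → |·| ≈ 2.3079, ∠ ≈ 64.32°
pole (1 + j52·0.02) = 1 + j1.04 → |·| ≈ 1.4428, ∠ ≈ 46.12°
|H| = 250 · 2.3079 / (1.4428) ≈ 399.9
Gain = 20 log₁₀(399.9) ≈ 52.04 dB
∠H = (64.32°) − (46.12°) = 18.20°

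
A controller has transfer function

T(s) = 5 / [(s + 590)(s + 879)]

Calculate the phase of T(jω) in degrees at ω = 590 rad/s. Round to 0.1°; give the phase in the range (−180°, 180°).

-78.9°

At s = jω = j590:
pole (s+590): 590 + j590 → |·| = √(590²+590²) = √696200 ≈ 834.39, ∠ = arctan(590/590) ≈ 45.00°
pole (s+879): 879 + j590 → |·| = √(879²+590²) = √1120741 ≈ 1058.7, ∠ = arctan(590/879) ≈ 33.87°
∠T = 0.00° − 78.87° = -78.87°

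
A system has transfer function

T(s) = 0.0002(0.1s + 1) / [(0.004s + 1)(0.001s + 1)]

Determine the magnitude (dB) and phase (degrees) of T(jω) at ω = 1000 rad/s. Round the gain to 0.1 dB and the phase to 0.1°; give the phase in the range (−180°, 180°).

-49.3 dB, -31.5°

At ω = 1000 rad/s:
zero (1 + j1000·0.1) = 1 + j100 → |·| ≈ 100, ∠ ≈ 89.43°
pole (1 + j1000·0.004) = 1 + j4 → |·| ≈ 4.1231, ∠ ≈ 75.96°
pole (1 + j1000·0.001) = 1 + j1 → |·| ≈ 1.4142, ∠ ≈ 45.00°
|T| = 0.0002 · 100 / (4.1231 · 1.4142) ≈ 0.00343
Gain = 20 log₁₀(0.00343) ≈ -49.29 dB
∠T = (89.43°) − (75.96° + 45.00°) = -31.53°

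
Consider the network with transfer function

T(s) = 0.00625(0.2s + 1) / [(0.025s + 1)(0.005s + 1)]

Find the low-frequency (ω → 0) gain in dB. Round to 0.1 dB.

-44.1 dB

T(0) = 0.00625 · 1 / 1 = 0.00625
20 log₁₀(0.00625) ≈ -44.08 dB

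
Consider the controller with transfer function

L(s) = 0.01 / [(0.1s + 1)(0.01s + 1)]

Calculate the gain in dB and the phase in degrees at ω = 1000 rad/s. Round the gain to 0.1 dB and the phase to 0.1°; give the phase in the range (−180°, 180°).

-100.0 dB, -173.7°

At ω = 1000 rad/s:
pole (1 + j1000·0.1) = 1 + j100 → |·| ≈ 100, ∠ ≈ 89.43°
pole (1 + j1000·0.01) = 1 + j10 → |·| ≈ 10.05, ∠ ≈ 84.29°
|L| = 0.01 · 1 / (100 · 10.05) ≈ 9.9502e-06
Gain = 20 log₁₀(9.9502e-06) ≈ -100.04 dB
∠L = (0°) − (89.43° + 84.29°) = -173.72°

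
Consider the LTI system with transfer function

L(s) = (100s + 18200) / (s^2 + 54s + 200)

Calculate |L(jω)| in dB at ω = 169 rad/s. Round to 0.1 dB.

-1.6 dB

Substitute s = j169:
Numerator: 100(j169) + 18200 = 18200 + j16900
Denominator: (j169)^2 + 54(j169) + 200 = -28361 + j9126
|N| = √(18200² + 16900²) ≈ 24836, ∠N ≈ 42.88°
|D| = √(28361² + 9126²) ≈ 29793, ∠D ≈ 162.16°
|L| = 24836 / 29793 ≈ 0.83362
Gain = 20 log₁₀(0.83362) ≈ -1.58 dB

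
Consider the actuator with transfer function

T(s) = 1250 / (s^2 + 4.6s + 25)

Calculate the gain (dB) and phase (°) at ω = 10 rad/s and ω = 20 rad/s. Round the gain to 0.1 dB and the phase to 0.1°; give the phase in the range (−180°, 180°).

At s = jω = j10:
quadratic: (j10)² + 4.6·j10 + 25 = -75 + j46 → |·| ≈ 87.983, ∠ ≈ 148.48°
|T| = 1250 / 87.983 ≈ 14.207
Gain = 20 log₁₀(14.207) ≈ 23.05 dB
∠T = 0.00° − 148.48° = -148.48°

At s = jω = j20:
quadratic: (j20)² + 4.6·j20 + 25 = -375 + j92 → |·| ≈ 386.12, ∠ ≈ 166.22°
|T| = 1250 / 386.12 ≈ 3.2373
Gain = 20 log₁₀(3.2373) ≈ 10.20 dB
∠T = 0.00° − 166.22° = -166.22°

ω = 10: 23.1 dB, -148.5°; ω = 20: 10.2 dB, -166.2°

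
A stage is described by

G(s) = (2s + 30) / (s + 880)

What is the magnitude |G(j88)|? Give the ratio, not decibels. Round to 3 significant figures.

Substitute s = j88:
Numerator: 2(j88) + 30 = 30 + j176
Denominator: (j88) + 880 = 880 + j88
|N| = √(30² + 176²) ≈ 178.54, ∠N ≈ 80.33°
|D| = √(880² + 88²) ≈ 884.39, ∠D ≈ 5.71°
|G| = 178.54 / 884.39 ≈ 0.20188

0.202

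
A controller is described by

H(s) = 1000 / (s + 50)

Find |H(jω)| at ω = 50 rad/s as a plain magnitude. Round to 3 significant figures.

14.1

Substitute s = j50:
Numerator: 1000 = 1000 + j0
Denominator: (j50) + 50 = 50 + j50
|N| = √(1000² + 0²) ≈ 1000, ∠N ≈ 0.00°
|D| = √(50² + 50²) ≈ 70.711, ∠D ≈ 45.00°
|H| = 1000 / 70.711 ≈ 14.142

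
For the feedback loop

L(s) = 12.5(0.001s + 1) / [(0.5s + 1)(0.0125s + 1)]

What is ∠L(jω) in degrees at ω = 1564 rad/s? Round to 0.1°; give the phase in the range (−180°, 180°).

At ω = 1564 rad/s:
zero (1 + j1564·0.001) = 1 + j1.564 → |·| ≈ 1.8564, ∠ ≈ 57.41°
pole (1 + j1564·0.5) = 1 + j782 → |·| ≈ 782, ∠ ≈ 89.93°
pole (1 + j1564·0.0125) = 1 + j19.55 → |·| ≈ 19.576, ∠ ≈ 87.07°
∠L = (57.41°) − (89.93° + 87.07°) = -119.59°

-119.6°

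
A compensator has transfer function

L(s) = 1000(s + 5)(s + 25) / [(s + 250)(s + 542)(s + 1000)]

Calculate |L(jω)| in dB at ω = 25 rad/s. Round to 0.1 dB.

At s = jω = j25:
zero (s+5): 5 + j25 → |·| = √(5²+25²) = √650 ≈ 25.495, ∠ = arctan(25/5) ≈ 78.69°
zero (s+25): 25 + j25 → |·| = √(25²+25²) = √1250 ≈ 35.355, ∠ = arctan(25/25) ≈ 45.00°
pole (s+250): 250 + j25 → |·| = √(250²+25²) = √63125 ≈ 251.25, ∠ = arctan(25/250) ≈ 5.71°
pole (s+542): 542 + j25 → |·| = √(542²+25²) = √294389 ≈ 542.58, ∠ = arctan(25/542) ≈ 2.64°
pole (s+1000): 1000 + j25 → |·| = √(1000²+25²) = √1000625 ≈ 1000.3, ∠ = arctan(25/1000) ≈ 1.43°
|L| = 1000 · 901.38 / 1.3636e+08 ≈ 0.0066103
Gain = 20 log₁₀(0.0066103) ≈ -43.60 dB

-43.6 dB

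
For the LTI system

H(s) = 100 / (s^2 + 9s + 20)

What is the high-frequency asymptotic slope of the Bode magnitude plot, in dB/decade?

-40 dB/decade

Each pole contributes −20 dB/decade at high frequency; each zero contributes +20 dB/decade.
Net: 0 zero(s) − 2 pole(s) → -40 dB/decade.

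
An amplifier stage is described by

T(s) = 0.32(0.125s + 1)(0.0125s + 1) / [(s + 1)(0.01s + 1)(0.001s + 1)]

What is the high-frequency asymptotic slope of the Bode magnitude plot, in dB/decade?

-20 dB/decade

Each pole contributes −20 dB/decade at high frequency; each zero contributes +20 dB/decade.
Net: 2 zero(s) − 3 pole(s) → -20 dB/decade.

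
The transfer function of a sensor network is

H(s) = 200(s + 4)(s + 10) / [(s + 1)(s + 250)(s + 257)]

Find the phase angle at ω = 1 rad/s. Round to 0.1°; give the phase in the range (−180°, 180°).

-25.7°

At s = jω = j1:
zero (s+4): 4 + j1 → |·| = √(4²+1²) = √17 ≈ 4.1231, ∠ = arctan(1/4) ≈ 14.04°
zero (s+10): 10 + j1 → |·| = √(10²+1²) = √101 ≈ 10.05, ∠ = arctan(1/10) ≈ 5.71°
pole (s+1): 1 + j1 → |·| = √(1²+1²) = √2 ≈ 1.4142, ∠ = arctan(1/1) ≈ 45.00°
pole (s+250): 250 + j1 → |·| = √(250²+1²) = √62501 ≈ 250, ∠ = arctan(1/250) ≈ 0.23°
pole (s+257): 257 + j1 → |·| = √(257²+1²) = √66050 ≈ 257, ∠ = arctan(1/257) ≈ 0.22°
∠H = 19.75° − 45.45° = -25.70°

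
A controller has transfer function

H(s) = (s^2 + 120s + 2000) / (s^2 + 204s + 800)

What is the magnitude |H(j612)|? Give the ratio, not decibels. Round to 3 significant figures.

0.964

Substitute s = j612:
Numerator: (j612)^2 + 120(j612) + 2000 = -372544 + j73440
Denominator: (j612)^2 + 204(j612) + 800 = -373744 + j124848
|N| = √(372544² + 73440²) ≈ 3.7971e+05, ∠N ≈ 168.85°
|D| = √(373744² + 124848²) ≈ 3.9405e+05, ∠D ≈ 161.53°
|H| = 3.7971e+05 / 3.9405e+05 ≈ 0.96361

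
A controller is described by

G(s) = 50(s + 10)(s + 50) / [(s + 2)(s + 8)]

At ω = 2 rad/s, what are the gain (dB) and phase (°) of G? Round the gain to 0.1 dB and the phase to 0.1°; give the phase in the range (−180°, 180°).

60.8 dB, -45.4°

At s = jω = j2:
zero (s+10): 10 + j2 → |·| = √(10²+2²) = √104 ≈ 10.198, ∠ = arctan(2/10) ≈ 11.31°
zero (s+50): 50 + j2 → |·| = √(50²+2²) = √2504 ≈ 50.04, ∠ = arctan(2/50) ≈ 2.29°
pole (s+2): 2 + j2 → |·| = √(2²+2²) = √8 ≈ 2.8284, ∠ = arctan(2/2) ≈ 45.00°
pole (s+8): 8 + j2 → |·| = √(8²+2²) = √68 ≈ 8.2462, ∠ = arctan(2/8) ≈ 14.04°
|G| = 50 · 510.31 / 23.324 ≈ 1094
Gain = 20 log₁₀(1094) ≈ 60.78 dB
∠G = 13.60° − 59.04° = -45.44°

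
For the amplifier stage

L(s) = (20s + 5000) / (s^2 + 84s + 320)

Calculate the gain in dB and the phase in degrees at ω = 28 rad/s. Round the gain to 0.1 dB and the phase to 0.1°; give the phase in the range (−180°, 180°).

Substitute s = j28:
Numerator: 20(j28) + 5000 = 5000 + j560
Denominator: (j28)^2 + 84(j28) + 320 = -464 + j2352
|N| = √(5000² + 560²) ≈ 5031.3, ∠N ≈ 6.39°
|D| = √(464² + 2352²) ≈ 2397.3, ∠D ≈ 101.16°
|L| = 5031.3 / 2397.3 ≈ 2.0987
Gain = 20 log₁₀(2.0987) ≈ 6.44 dB
∠L = 6.39° − 101.16° = -94.77°

6.4 dB, -94.8°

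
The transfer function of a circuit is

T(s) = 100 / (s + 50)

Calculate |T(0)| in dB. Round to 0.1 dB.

6.0 dB

T(0) = 100 / (50) = 2
20 log₁₀(2) ≈ 6.02 dB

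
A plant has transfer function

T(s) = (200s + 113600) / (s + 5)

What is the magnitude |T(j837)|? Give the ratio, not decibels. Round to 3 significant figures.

242

Substitute s = j837:
Numerator: 200(j837) + 113600 = 113600 + j167400
Denominator: (j837) + 5 = 5 + j837
|N| = √(113600² + 167400²) ≈ 2.0231e+05, ∠N ≈ 55.84°
|D| = √(5² + 837²) ≈ 837.01, ∠D ≈ 89.66°
|T| = 2.0231e+05 / 837.01 ≈ 241.71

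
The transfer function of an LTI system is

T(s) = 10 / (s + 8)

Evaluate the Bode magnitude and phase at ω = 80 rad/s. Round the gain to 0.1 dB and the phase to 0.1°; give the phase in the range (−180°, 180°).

Substitute s = j80:
Numerator: 10 = 10 + j0
Denominator: (j80) + 8 = 8 + j80
|N| = √(10² + 0²) ≈ 10, ∠N ≈ 0.00°
|D| = √(8² + 80²) ≈ 80.399, ∠D ≈ 84.29°
|T| = 10 / 80.399 ≈ 0.12438
Gain = 20 log₁₀(0.12438) ≈ -18.10 dB
∠T = 0.00° − 84.29° = -84.29°

-18.1 dB, -84.3°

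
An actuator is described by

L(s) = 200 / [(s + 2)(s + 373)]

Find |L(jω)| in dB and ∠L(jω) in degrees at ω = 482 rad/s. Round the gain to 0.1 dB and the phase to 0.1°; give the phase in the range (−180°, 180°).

-63.3 dB, -142.0°

At s = jω = j482:
pole (s+2): 2 + j482 → |·| = √(2²+482²) = √232328 ≈ 482, ∠ = arctan(482/2) ≈ 89.76°
pole (s+373): 373 + j482 → |·| = √(373²+482²) = √371453 ≈ 609.47, ∠ = arctan(482/373) ≈ 52.27°
|L| = 200 / 2.9376e+05 ≈ 0.00068083
Gain = 20 log₁₀(0.00068083) ≈ -63.34 dB
∠L = 0.00° − 142.03° = -142.03°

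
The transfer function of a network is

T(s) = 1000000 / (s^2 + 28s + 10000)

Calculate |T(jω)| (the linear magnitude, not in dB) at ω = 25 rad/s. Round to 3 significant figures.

106

At s = jω = j25:
quadratic: (j25)² + 28·j25 + 10000 = 9375 + j700 → |·| ≈ 9401.1, ∠ ≈ 4.27°
|T| = 1000000 / 9401.1 ≈ 106.37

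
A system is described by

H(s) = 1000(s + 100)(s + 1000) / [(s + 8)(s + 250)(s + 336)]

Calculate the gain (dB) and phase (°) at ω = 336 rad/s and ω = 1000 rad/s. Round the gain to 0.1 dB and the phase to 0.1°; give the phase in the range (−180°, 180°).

At s = jω = j336:
zero (s+100): 100 + j336 → |·| = √(100²+336²) = √122896 ≈ 350.57, ∠ = arctan(336/100) ≈ 73.43°
zero (s+1000): 1000 + j336 → |·| = √(1000²+336²) = √1112896 ≈ 1054.9, ∠ = arctan(336/1000) ≈ 18.57°
pole (s+8): 8 + j336 → |·| = √(8²+336²) = √112960 ≈ 336.1, ∠ = arctan(336/8) ≈ 88.64°
pole (s+250): 250 + j336 → |·| = √(250²+336²) = √175396 ≈ 418.8, ∠ = arctan(336/250) ≈ 53.35°
pole (s+336): 336 + j336 → |·| = √(336²+336²) = √225792 ≈ 475.18, ∠ = arctan(336/336) ≈ 45.00°
|H| = 1000 · 3.6982e+05 / 6.6886e+07 ≈ 5.5291
Gain = 20 log₁₀(5.5291) ≈ 14.85 dB
∠H = 92.00° − 186.99° = -94.99°

At s = jω = j1000:
zero (s+100): 100 + j1000 → |·| = √(100²+1000²) = √1010000 ≈ 1005, ∠ = arctan(1000/100) ≈ 84.29°
zero (s+1000): 1000 + j1000 → |·| = √(1000²+1000²) = √2000000 ≈ 1414.2, ∠ = arctan(1000/1000) ≈ 45.00°
pole (s+8): 8 + j1000 → |·| = √(8²+1000²) = √1000064 ≈ 1000, ∠ = arctan(1000/8) ≈ 89.54°
pole (s+250): 250 + j1000 → |·| = √(250²+1000²) = √1062500 ≈ 1030.8, ∠ = arctan(1000/250) ≈ 75.96°
pole (s+336): 336 + j1000 → |·| = √(336²+1000²) = √1112896 ≈ 1054.9, ∠ = arctan(1000/336) ≈ 71.43°
|H| = 1000 · 1.4213e+06 / 1.0874e+09 ≈ 1.3071
Gain = 20 log₁₀(1.3071) ≈ 2.33 dB
∠H = 129.29° − 236.93° = -107.64°

ω = 336: 14.9 dB, -95.0°; ω = 1000: 2.3 dB, -107.6°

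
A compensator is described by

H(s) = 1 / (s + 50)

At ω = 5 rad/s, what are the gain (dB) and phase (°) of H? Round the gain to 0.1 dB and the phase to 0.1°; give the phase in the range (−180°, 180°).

-34.0 dB, -5.7°

Substitute s = j5:
Numerator: 1 = 1 + j0
Denominator: (j5) + 50 = 50 + j5
|N| = √(1² + 0²) ≈ 1, ∠N ≈ 0.00°
|D| = √(50² + 5²) ≈ 50.249, ∠D ≈ 5.71°
|H| = 1 / 50.249 ≈ 0.019901
Gain = 20 log₁₀(0.019901) ≈ -34.02 dB
∠H = 0.00° − 5.71° = -5.71°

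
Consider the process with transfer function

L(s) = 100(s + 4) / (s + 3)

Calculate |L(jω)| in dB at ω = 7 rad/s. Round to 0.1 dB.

40.5 dB

At s = jω = j7:
zero (s+4): 4 + j7 → |·| = √(4²+7²) = √65 ≈ 8.0623, ∠ = arctan(7/4) ≈ 60.26°
pole (s+3): 3 + j7 → |·| = √(3²+7²) = √58 ≈ 7.6158, ∠ = arctan(7/3) ≈ 66.80°
|L| = 100 · 8.0623 / 7.6158 ≈ 105.86
Gain = 20 log₁₀(105.86) ≈ 40.49 dB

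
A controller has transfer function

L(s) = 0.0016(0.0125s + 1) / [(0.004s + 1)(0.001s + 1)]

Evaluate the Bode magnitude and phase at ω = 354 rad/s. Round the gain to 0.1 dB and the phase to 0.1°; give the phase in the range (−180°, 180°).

-48.1 dB, 3.0°

At ω = 354 rad/s:
zero (1 + j354·0.0125) = 1 + j4.425 → |·| ≈ 4.5366, ∠ ≈ 77.27°
pole (1 + j354·0.004) = 1 + j1.416 → |·| ≈ 1.7335, ∠ ≈ 54.77°
pole (1 + j354·0.001) = 1 + j0.354 → |·| ≈ 1.0608, ∠ ≈ 19.49°
|L| = 0.0016 · 4.5366 / (1.7335 · 1.0608) ≈ 0.0039472
Gain = 20 log₁₀(0.0039472) ≈ -48.07 dB
∠L = (77.27°) − (54.77° + 19.49°) = 3.01°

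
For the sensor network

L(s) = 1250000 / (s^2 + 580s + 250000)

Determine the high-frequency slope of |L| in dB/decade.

-40 dB/decade

Each pole contributes −20 dB/decade at high frequency; each zero contributes +20 dB/decade.
Net: 0 zero(s) − 2 pole(s) → -40 dB/decade.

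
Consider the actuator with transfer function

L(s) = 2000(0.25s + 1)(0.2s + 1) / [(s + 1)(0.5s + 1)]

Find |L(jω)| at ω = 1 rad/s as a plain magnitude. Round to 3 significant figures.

1.33e+03

At ω = 1 rad/s:
zero (1 + j1·0.25) = 1 + j0.25 → |·| ≈ 1.0308, ∠ ≈ 14.04°
zero (1 + j1·0.2) = 1 + j0.2 → |·| ≈ 1.0198, ∠ ≈ 11.31°
pole (1 + j1·1) = 1 + j1 → |·| ≈ 1.4142, ∠ ≈ 45.00°
pole (1 + j1·0.5) = 1 + j0.5 → |·| ≈ 1.118, ∠ ≈ 26.57°
|L| = 2000 · 1.0308 · 1.0198 / (1.4142 · 1.118) ≈ 1329.7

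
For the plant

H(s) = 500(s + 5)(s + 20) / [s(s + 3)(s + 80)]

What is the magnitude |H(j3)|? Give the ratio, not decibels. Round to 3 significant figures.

57.9

At s = jω = j3:
zero (s+5): 5 + j3 → |·| = √(5²+3²) = √34 ≈ 5.831, ∠ = arctan(3/5) ≈ 30.96°
zero (s+20): 20 + j3 → |·| = √(20²+3²) = √409 ≈ 20.224, ∠ = arctan(3/20) ≈ 8.53°
pole (s+3): 3 + j3 → |·| = √(3²+3²) = √18 ≈ 4.2426, ∠ = arctan(3/3) ≈ 45.00°
pole (s+80): 80 + j3 → |·| = √(80²+3²) = √6409 ≈ 80.056, ∠ = arctan(3/80) ≈ 2.15°
pole at origin: |s| = 3, ∠ = 90.00° (in denominator)
|H| = 500 · 117.93 / 1018.9 ≈ 57.871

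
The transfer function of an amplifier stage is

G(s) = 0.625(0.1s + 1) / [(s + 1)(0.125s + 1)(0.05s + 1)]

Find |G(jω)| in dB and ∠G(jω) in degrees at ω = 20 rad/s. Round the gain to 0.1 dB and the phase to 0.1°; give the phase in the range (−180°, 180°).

At ω = 20 rad/s:
zero (1 + j20·0.1) = 1 + j2 → |·| ≈ 2.2361, ∠ ≈ 63.43°
pole (1 + j20·1) = 1 + j20 → |·| ≈ 20.025, ∠ ≈ 87.14°
pole (1 + j20·0.125) = 1 + j2.5 → |·| ≈ 2.6926, ∠ ≈ 68.20°
pole (1 + j20·0.05) = 1 + j1 → |·| ≈ 1.4142, ∠ ≈ 45.00°
|G| = 0.625 · 2.2361 / (20.025 · 2.6926 · 1.4142) ≈ 0.018328
Gain = 20 log₁₀(0.018328) ≈ -34.74 dB
∠G = (63.43°) − (87.14° + 68.20° + 45.00°) = -136.91°

-34.7 dB, -136.9°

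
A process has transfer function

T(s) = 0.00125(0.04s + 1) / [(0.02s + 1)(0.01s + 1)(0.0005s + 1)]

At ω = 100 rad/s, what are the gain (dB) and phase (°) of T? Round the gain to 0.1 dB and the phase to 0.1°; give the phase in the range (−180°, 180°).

-55.8 dB, -35.3°

At ω = 100 rad/s:
zero (1 + j100·0.04) = 1 + j4 → |·| ≈ 4.1231, ∠ ≈ 75.96°
pole (1 + j100·0.02) = 1 + j2 → |·| ≈ 2.2361, ∠ ≈ 63.43°
pole (1 + j100·0.01) = 1 + j1 → |·| ≈ 1.4142, ∠ ≈ 45.00°
pole (1 + j100·0.0005) = 1 + j0.05 → |·| ≈ 1.0012, ∠ ≈ 2.86°
|T| = 0.00125 · 4.1231 / (2.2361 · 1.4142 · 1.0012) ≈ 0.0016278
Gain = 20 log₁₀(0.0016278) ≈ -55.77 dB
∠T = (75.96°) − (63.43° + 45.00° + 2.86°) = -35.33°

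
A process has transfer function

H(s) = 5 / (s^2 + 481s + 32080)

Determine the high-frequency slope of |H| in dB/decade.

-40 dB/decade

Each pole contributes −20 dB/decade at high frequency; each zero contributes +20 dB/decade.
Net: 0 zero(s) − 2 pole(s) → -40 dB/decade.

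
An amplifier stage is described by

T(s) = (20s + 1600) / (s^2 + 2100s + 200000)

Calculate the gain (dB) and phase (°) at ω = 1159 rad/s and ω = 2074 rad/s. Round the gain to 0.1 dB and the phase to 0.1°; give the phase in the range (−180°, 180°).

Substitute s = j1159:
Numerator: 20(j1159) + 1600 = 1600 + j23180
Denominator: (j1159)^2 + 2100(j1159) + 200000 = -1143281 + j2433900
|N| = √(1600² + 23180²) ≈ 23235, ∠N ≈ 86.05°
|D| = √(1143281² + 2433900²) ≈ 2.689e+06, ∠D ≈ 115.16°
|T| = 23235 / 2.689e+06 ≈ 0.0086408
Gain = 20 log₁₀(0.0086408) ≈ -41.27 dB
∠T = 86.05° − 115.16° = -29.11°

Substitute s = j2074:
Numerator: 20(j2074) + 1600 = 1600 + j41480
Denominator: (j2074)^2 + 2100(j2074) + 200000 = -4101476 + j4355400
|N| = √(1600² + 41480²) ≈ 41511, ∠N ≈ 87.79°
|D| = √(4101476² + 4355400²) ≈ 5.9826e+06, ∠D ≈ 133.28°
|T| = 41511 / 5.9826e+06 ≈ 0.0069386
Gain = 20 log₁₀(0.0069386) ≈ -43.17 dB
∠T = 87.79° − 133.28° = -45.49°

ω = 1159: -41.3 dB, -29.1°; ω = 2074: -43.2 dB, -45.5°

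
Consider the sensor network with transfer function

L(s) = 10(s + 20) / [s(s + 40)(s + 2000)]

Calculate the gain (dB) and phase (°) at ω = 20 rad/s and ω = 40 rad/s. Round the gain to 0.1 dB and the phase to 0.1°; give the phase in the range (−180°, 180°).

At s = jω = j20:
zero (s+20): 20 + j20 → |·| = √(20²+20²) = √800 ≈ 28.284, ∠ = arctan(20/20) ≈ 45.00°
pole (s+40): 40 + j20 → |·| = √(40²+20²) = √2000 ≈ 44.721, ∠ = arctan(20/40) ≈ 26.57°
pole (s+2000): 2000 + j20 → |·| = √(2000²+20²) = √4000400 ≈ 2000.1, ∠ = arctan(20/2000) ≈ 0.57°
pole at origin: |s| = 20, ∠ = 90.00° (in denominator)
|L| = 10 · 28.284 / 1.7889e+06 ≈ 0.00015811
Gain = 20 log₁₀(0.00015811) ≈ -76.02 dB
∠L = 45.00° − 117.14° = -72.14°

At s = jω = j40:
zero (s+20): 20 + j40 → |·| = √(20²+40²) = √2000 ≈ 44.721, ∠ = arctan(40/20) ≈ 63.43°
pole (s+40): 40 + j40 → |·| = √(40²+40²) = √3200 ≈ 56.569, ∠ = arctan(40/40) ≈ 45.00°
pole (s+2000): 2000 + j40 → |·| = √(2000²+40²) = √4001600 ≈ 2000.4, ∠ = arctan(40/2000) ≈ 1.15°
pole at origin: |s| = 40, ∠ = 90.00° (in denominator)
|L| = 10 · 44.721 / 4.5264e+06 ≈ 9.88e-05
Gain = 20 log₁₀(9.88e-05) ≈ -80.10 dB
∠L = 63.43° − 136.15° = -72.72°

ω = 20: -76.0 dB, -72.1°; ω = 40: -80.1 dB, -72.7°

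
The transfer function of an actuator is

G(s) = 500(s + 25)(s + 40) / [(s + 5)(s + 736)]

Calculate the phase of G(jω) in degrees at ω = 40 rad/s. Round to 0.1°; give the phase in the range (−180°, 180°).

17.0°

At s = jω = j40:
zero (s+25): 25 + j40 → |·| = √(25²+40²) = √2225 ≈ 47.17, ∠ = arctan(40/25) ≈ 57.99°
zero (s+40): 40 + j40 → |·| = √(40²+40²) = √3200 ≈ 56.569, ∠ = arctan(40/40) ≈ 45.00°
pole (s+5): 5 + j40 → |·| = √(5²+40²) = √1625 ≈ 40.311, ∠ = arctan(40/5) ≈ 82.87°
pole (s+736): 736 + j40 → |·| = √(736²+40²) = √543296 ≈ 737.09, ∠ = arctan(40/736) ≈ 3.11°
∠G = 102.99° − 85.98° = 17.01°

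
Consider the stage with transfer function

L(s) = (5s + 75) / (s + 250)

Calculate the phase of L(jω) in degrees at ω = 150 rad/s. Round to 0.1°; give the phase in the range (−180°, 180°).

53.3°

Substitute s = j150:
Numerator: 5(j150) + 75 = 75 + j750
Denominator: (j150) + 250 = 250 + j150
|N| = √(75² + 750²) ≈ 753.74, ∠N ≈ 84.29°
|D| = √(250² + 150²) ≈ 291.55, ∠D ≈ 30.96°
∠L = 84.29° − 30.96° = 53.33°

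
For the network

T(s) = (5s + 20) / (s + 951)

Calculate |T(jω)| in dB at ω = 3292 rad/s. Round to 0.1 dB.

Substitute s = j3292:
Numerator: 5(j3292) + 20 = 20 + j16460
Denominator: (j3292) + 951 = 951 + j3292
|N| = √(20² + 16460²) ≈ 16460, ∠N ≈ 89.93°
|D| = √(951² + 3292²) ≈ 3426.6, ∠D ≈ 73.89°
|T| = 16460 / 3426.6 ≈ 4.8036
Gain = 20 log₁₀(4.8036) ≈ 13.63 dB

13.6 dB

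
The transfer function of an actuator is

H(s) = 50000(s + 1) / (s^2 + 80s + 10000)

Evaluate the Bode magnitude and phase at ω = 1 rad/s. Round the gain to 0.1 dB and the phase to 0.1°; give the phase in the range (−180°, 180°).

17.0 dB, 44.5°

At s = jω = j1:
zero (s+1): 1 + j1 → |·| = √(1²+1²) = √2 ≈ 1.4142, ∠ = arctan(1/1) ≈ 45.00°
quadratic: (j1)² + 80·j1 + 10000 = 9999 + j80 → |·| ≈ 9999.3, ∠ ≈ 0.46°
|H| = 50000 · 1.4142 / 9999.3 ≈ 7.0715
Gain = 20 log₁₀(7.0715) ≈ 16.99 dB
∠H = 45.00° − 0.46° = 44.54°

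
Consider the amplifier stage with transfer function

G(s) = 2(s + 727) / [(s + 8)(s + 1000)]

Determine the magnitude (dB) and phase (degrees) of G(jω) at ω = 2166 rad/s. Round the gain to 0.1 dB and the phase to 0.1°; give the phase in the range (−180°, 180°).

At s = jω = j2166:
zero (s+727): 727 + j2166 → |·| = √(727²+2166²) = √5220085 ≈ 2284.8, ∠ = arctan(2166/727) ≈ 71.45°
pole (s+8): 8 + j2166 → |·| = √(8²+2166²) = √4691620 ≈ 2166, ∠ = arctan(2166/8) ≈ 89.79°
pole (s+1000): 1000 + j2166 → |·| = √(1000²+2166²) = √5691556 ≈ 2385.7, ∠ = arctan(2166/1000) ≈ 65.22°
|G| = 2 · 2284.8 / 5.1674e+06 ≈ 0.00088431
Gain = 20 log₁₀(0.00088431) ≈ -61.07 dB
∠G = 71.45° − 155.01° = -83.56°

-61.1 dB, -83.6°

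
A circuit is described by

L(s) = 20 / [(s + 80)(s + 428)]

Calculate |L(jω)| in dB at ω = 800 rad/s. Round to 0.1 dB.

At s = jω = j800:
pole (s+80): 80 + j800 → |·| = √(80²+800²) = √646400 ≈ 803.99, ∠ = arctan(800/80) ≈ 84.29°
pole (s+428): 428 + j800 → |·| = √(428²+800²) = √823184 ≈ 907.29, ∠ = arctan(800/428) ≈ 61.85°
|L| = 20 / 7.2945e+05 ≈ 2.7418e-05
Gain = 20 log₁₀(2.7418e-05) ≈ -91.24 dB

-91.2 dB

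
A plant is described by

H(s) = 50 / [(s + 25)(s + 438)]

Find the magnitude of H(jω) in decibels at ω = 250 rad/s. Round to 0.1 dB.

-68.1 dB

At s = jω = j250:
pole (s+25): 25 + j250 → |·| = √(25²+250²) = √63125 ≈ 251.25, ∠ = arctan(250/25) ≈ 84.29°
pole (s+438): 438 + j250 → |·| = √(438²+250²) = √254344 ≈ 504.33, ∠ = arctan(250/438) ≈ 29.72°
|H| = 50 / 1.2671e+05 ≈ 0.0003946
Gain = 20 log₁₀(0.0003946) ≈ -68.08 dB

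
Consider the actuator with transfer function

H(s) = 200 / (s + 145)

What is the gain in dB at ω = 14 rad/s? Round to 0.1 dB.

2.8 dB

Substitute s = j14:
Numerator: 200 = 200 + j0
Denominator: (j14) + 145 = 145 + j14
|N| = √(200² + 0²) ≈ 200, ∠N ≈ 0.00°
|D| = √(145² + 14²) ≈ 145.67, ∠D ≈ 5.51°
|H| = 200 / 145.67 ≈ 1.373
Gain = 20 log₁₀(1.373) ≈ 2.75 dB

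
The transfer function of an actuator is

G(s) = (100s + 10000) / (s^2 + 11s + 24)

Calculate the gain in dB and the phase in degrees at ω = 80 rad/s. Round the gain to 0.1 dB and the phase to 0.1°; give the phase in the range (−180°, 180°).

Substitute s = j80:
Numerator: 100(j80) + 10000 = 10000 + j8000
Denominator: (j80)^2 + 11(j80) + 24 = -6376 + j880
|N| = √(10000² + 8000²) ≈ 12806, ∠N ≈ 38.66°
|D| = √(6376² + 880²) ≈ 6436.4, ∠D ≈ 172.14°
|G| = 12806 / 6436.4 ≈ 1.9896
Gain = 20 log₁₀(1.9896) ≈ 5.98 dB
∠G = 38.66° − 172.14° = -133.48°

6.0 dB, -133.5°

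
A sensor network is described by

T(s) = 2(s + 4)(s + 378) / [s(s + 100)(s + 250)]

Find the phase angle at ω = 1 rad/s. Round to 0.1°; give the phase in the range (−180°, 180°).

At s = jω = j1:
zero (s+4): 4 + j1 → |·| = √(4²+1²) = √17 ≈ 4.1231, ∠ = arctan(1/4) ≈ 14.04°
zero (s+378): 378 + j1 → |·| = √(378²+1²) = √142885 ≈ 378, ∠ = arctan(1/378) ≈ 0.15°
pole (s+100): 100 + j1 → |·| = √(100²+1²) = √10001 ≈ 100, ∠ = arctan(1/100) ≈ 0.57°
pole (s+250): 250 + j1 → |·| = √(250²+1²) = √62501 ≈ 250, ∠ = arctan(1/250) ≈ 0.23°
pole at origin: |s| = 1, ∠ = 90.00° (in denominator)
∠T = 14.19° − 90.80° = -76.61°

-76.6°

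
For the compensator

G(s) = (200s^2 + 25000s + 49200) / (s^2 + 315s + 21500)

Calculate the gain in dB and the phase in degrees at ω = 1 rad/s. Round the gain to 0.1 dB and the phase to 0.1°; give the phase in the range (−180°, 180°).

Substitute s = j1:
Numerator: 200(j1)^2 + 25000(j1) + 49200 = 49000 + j25000
Denominator: (j1)^2 + 315(j1) + 21500 = 21499 + j315
|N| = √(49000² + 25000²) ≈ 55009, ∠N ≈ 27.03°
|D| = √(21499² + 315²) ≈ 21501, ∠D ≈ 0.84°
|G| = 55009 / 21501 ≈ 2.5584
Gain = 20 log₁₀(2.5584) ≈ 8.16 dB
∠G = 27.03° − 0.84° = 26.19°

8.2 dB, 26.2°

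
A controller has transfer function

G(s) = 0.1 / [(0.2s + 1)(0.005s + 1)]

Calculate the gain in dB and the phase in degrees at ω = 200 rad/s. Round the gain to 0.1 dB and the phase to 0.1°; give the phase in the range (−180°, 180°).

-55.1 dB, -133.6°

At ω = 200 rad/s:
pole (1 + j200·0.2) = 1 + j40 → |·| ≈ 40.012, ∠ ≈ 88.57°
pole (1 + j200·0.005) = 1 + j1 → |·| ≈ 1.4142, ∠ ≈ 45.00°
|G| = 0.1 · 1 / (40.012 · 1.4142) ≈ 0.0017673
Gain = 20 log₁₀(0.0017673) ≈ -55.05 dB
∠G = (0°) − (88.57° + 45.00°) = -133.57°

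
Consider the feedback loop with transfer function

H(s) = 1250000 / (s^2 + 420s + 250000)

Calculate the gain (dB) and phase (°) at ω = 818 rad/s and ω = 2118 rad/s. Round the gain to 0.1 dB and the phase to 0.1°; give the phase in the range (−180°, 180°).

At s = jω = j818:
quadratic: (j818)² + 420·j818 + 250000 = -419124 + j343560 → |·| ≈ 5.4194e+05, ∠ ≈ 140.66°
|H| = 1250000 / 5.4194e+05 ≈ 2.3065
Gain = 20 log₁₀(2.3065) ≈ 7.26 dB
∠H = 0.00° − 140.66° = -140.66°

At s = jω = j2118:
quadratic: (j2118)² + 420·j2118 + 250000 = -4235924 + j889560 → |·| ≈ 4.3283e+06, ∠ ≈ 168.14°
|H| = 1250000 / 4.3283e+06 ≈ 0.2888
Gain = 20 log₁₀(0.2888) ≈ -10.79 dB
∠H = 0.00° − 168.14° = -168.14°

ω = 818: 7.3 dB, -140.7°; ω = 2118: -10.8 dB, -168.1°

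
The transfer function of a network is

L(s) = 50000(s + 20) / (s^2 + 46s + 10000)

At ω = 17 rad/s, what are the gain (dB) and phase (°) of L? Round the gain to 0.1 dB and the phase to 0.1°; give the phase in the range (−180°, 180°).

At s = jω = j17:
zero (s+20): 20 + j17 → |·| = √(20²+17²) = √689 ≈ 26.249, ∠ = arctan(17/20) ≈ 40.36°
quadratic: (j17)² + 46·j17 + 10000 = 9711 + j782 → |·| ≈ 9742.4, ∠ ≈ 4.60°
|L| = 50000 · 26.249 / 9742.4 ≈ 134.72
Gain = 20 log₁₀(134.72) ≈ 42.59 dB
∠L = 40.36° − 4.60° = 35.76°

42.6 dB, 35.8°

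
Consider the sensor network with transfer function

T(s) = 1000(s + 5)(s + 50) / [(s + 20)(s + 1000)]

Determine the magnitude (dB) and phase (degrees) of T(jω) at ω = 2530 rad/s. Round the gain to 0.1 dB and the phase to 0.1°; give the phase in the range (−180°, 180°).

59.4 dB, 20.8°

At s = jω = j2530:
zero (s+5): 5 + j2530 → |·| = √(5²+2530²) = √6400925 ≈ 2530, ∠ = arctan(2530/5) ≈ 89.89°
zero (s+50): 50 + j2530 → |·| = √(50²+2530²) = √6403400 ≈ 2530.5, ∠ = arctan(2530/50) ≈ 88.87°
pole (s+20): 20 + j2530 → |·| = √(20²+2530²) = √6401300 ≈ 2530.1, ∠ = arctan(2530/20) ≈ 89.55°
pole (s+1000): 1000 + j2530 → |·| = √(1000²+2530²) = √7400900 ≈ 2720.5, ∠ = arctan(2530/1000) ≈ 68.43°
|T| = 1000 · 6.4022e+06 / 6.8831e+06 ≈ 930.13
Gain = 20 log₁₀(930.13) ≈ 59.37 dB
∠T = 178.76° − 157.98° = 20.78°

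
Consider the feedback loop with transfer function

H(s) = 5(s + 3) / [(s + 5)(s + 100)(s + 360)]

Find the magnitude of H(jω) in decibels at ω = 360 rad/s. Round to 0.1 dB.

-91.6 dB

At s = jω = j360:
zero (s+3): 3 + j360 → |·| = √(3²+360²) = √129609 ≈ 360.01, ∠ = arctan(360/3) ≈ 89.52°
pole (s+5): 5 + j360 → |·| = √(5²+360²) = √129625 ≈ 360.03, ∠ = arctan(360/5) ≈ 89.20°
pole (s+100): 100 + j360 → |·| = √(100²+360²) = √139600 ≈ 373.63, ∠ = arctan(360/100) ≈ 74.48°
pole (s+360): 360 + j360 → |·| = √(360²+360²) = √259200 ≈ 509.12, ∠ = arctan(360/360) ≈ 45.00°
|H| = 5 · 360.01 / 6.8486e+07 ≈ 2.6283e-05
Gain = 20 log₁₀(2.6283e-05) ≈ -91.61 dB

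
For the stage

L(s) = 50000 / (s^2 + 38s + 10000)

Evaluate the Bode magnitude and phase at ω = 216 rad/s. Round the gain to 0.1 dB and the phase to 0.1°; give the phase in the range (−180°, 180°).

2.5 dB, -167.4°

At s = jω = j216:
quadratic: (j216)² + 38·j216 + 10000 = -36656 + j8208 → |·| ≈ 37564, ∠ ≈ 167.38°
|L| = 50000 / 37564 ≈ 1.3311
Gain = 20 log₁₀(1.3311) ≈ 2.48 dB
∠L = 0.00° − 167.38° = -167.38°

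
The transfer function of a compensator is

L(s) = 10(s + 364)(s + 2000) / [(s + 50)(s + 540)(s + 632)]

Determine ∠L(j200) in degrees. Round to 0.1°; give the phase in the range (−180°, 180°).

At s = jω = j200:
zero (s+364): 364 + j200 → |·| = √(364²+200²) = √172496 ≈ 415.33, ∠ = arctan(200/364) ≈ 28.79°
zero (s+2000): 2000 + j200 → |·| = √(2000²+200²) = √4040000 ≈ 2010, ∠ = arctan(200/2000) ≈ 5.71°
pole (s+50): 50 + j200 → |·| = √(50²+200²) = √42500 ≈ 206.16, ∠ = arctan(200/50) ≈ 75.96°
pole (s+540): 540 + j200 → |·| = √(540²+200²) = √331600 ≈ 575.85, ∠ = arctan(200/540) ≈ 20.32°
pole (s+632): 632 + j200 → |·| = √(632²+200²) = √439424 ≈ 662.89, ∠ = arctan(200/632) ≈ 17.56°
∠L = 34.50° − 113.84° = -79.34°

-79.3°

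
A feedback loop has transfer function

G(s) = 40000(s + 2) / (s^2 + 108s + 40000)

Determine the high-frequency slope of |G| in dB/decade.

-20 dB/decade

Each pole contributes −20 dB/decade at high frequency; each zero contributes +20 dB/decade.
Net: 1 zero(s) − 2 pole(s) → -20 dB/decade.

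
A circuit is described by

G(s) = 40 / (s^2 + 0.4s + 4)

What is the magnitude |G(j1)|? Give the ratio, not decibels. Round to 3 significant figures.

At s = jω = j1:
quadratic: (j1)² + 0.4·j1 + 4 = 3 + j0.4 → |·| ≈ 3.0265, ∠ ≈ 7.59°
|G| = 40 / 3.0265 ≈ 13.217

13.2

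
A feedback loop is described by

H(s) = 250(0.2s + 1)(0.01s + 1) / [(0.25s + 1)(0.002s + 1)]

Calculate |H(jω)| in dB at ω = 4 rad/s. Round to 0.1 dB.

47.1 dB

At ω = 4 rad/s:
zero (1 + j4·0.2) = 1 + j0.8 → |·| ≈ 1.2806, ∠ ≈ 38.66°
zero (1 + j4·0.01) = 1 + j0.04 → |·| ≈ 1.0008, ∠ ≈ 2.29°
pole (1 + j4·0.25) = 1 + j1 → |·| ≈ 1.4142, ∠ ≈ 45.00°
pole (1 + j4·0.002) = 1 + j0.008 → |·| ≈ 1, ∠ ≈ 0.46°
|H| = 250 · 1.2806 · 1.0008 / (1.4142 · 1) ≈ 226.56
Gain = 20 log₁₀(226.56) ≈ 47.10 dB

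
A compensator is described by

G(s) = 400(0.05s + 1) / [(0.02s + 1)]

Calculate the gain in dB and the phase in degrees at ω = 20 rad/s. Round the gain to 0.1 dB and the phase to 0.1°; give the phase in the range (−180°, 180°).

At ω = 20 rad/s:
zero (1 + j20·0.05) = 1 + j1 → |·| ≈ 1.4142, ∠ ≈ 45.00°
pole (1 + j20·0.02) = 1 + j0.4 → |·| ≈ 1.077, ∠ ≈ 21.80°
|G| = 400 · 1.4142 / (1.077) ≈ 525.24
Gain = 20 log₁₀(525.24) ≈ 54.41 dB
∠G = (45.00°) − (21.80°) = 23.20°

54.4 dB, 23.2°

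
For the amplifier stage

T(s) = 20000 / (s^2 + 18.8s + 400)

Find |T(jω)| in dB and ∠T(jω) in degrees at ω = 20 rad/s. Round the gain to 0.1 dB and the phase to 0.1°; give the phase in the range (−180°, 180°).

34.5 dB, -90.0°

At s = jω = j20:
quadratic: (j20)² + 18.8·j20 + 400 = 0 + j376 → |·| ≈ 376, ∠ ≈ 90.00°
|T| = 20000 / 376 ≈ 53.191
Gain = 20 log₁₀(53.191) ≈ 34.52 dB
∠T = 0.00° − 90.00° = -90.00°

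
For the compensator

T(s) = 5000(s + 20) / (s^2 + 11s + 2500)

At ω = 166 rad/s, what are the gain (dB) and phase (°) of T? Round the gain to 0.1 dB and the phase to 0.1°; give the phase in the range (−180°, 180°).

At s = jω = j166:
zero (s+20): 20 + j166 → |·| = √(20²+166²) = √27956 ≈ 167.2, ∠ = arctan(166/20) ≈ 83.13°
quadratic: (j166)² + 11·j166 + 2500 = -25056 + j1826 → |·| ≈ 25122, ∠ ≈ 175.83°
|T| = 5000 · 167.2 / 25122 ≈ 33.278
Gain = 20 log₁₀(33.278) ≈ 30.44 dB
∠T = 83.13° − 175.83° = -92.70°

30.4 dB, -92.7°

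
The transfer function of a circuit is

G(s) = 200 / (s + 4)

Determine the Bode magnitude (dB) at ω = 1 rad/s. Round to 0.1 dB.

Substitute s = j1:
Numerator: 200 = 200 + j0
Denominator: (j1) + 4 = 4 + j1
|N| = √(200² + 0²) ≈ 200, ∠N ≈ 0.00°
|D| = √(4² + 1²) ≈ 4.1231, ∠D ≈ 14.04°
|G| = 200 / 4.1231 ≈ 48.507
Gain = 20 log₁₀(48.507) ≈ 33.72 dB

33.7 dB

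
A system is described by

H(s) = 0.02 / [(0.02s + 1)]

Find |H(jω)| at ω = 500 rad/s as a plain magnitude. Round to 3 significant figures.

0.00199

At ω = 500 rad/s:
pole (1 + j500·0.02) = 1 + j10 → |·| ≈ 10.05, ∠ ≈ 84.29°
|H| = 0.02 · 1 / (10.05) ≈ 0.00199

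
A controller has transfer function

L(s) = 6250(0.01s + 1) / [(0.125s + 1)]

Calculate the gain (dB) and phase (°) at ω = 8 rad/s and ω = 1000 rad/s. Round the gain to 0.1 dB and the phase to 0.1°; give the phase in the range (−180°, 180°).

ω = 8: 72.9 dB, -40.4°; ω = 1000: 54.0 dB, -5.3°

At ω = 8 rad/s:
zero (1 + j8·0.01) = 1 + j0.08 → |·| ≈ 1.0032, ∠ ≈ 4.57°
pole (1 + j8·0.125) = 1 + j1 → |·| ≈ 1.4142, ∠ ≈ 45.00°
|L| = 6250 · 1.0032 / (1.4142) ≈ 4433.6
Gain = 20 log₁₀(4433.6) ≈ 72.94 dB
∠L = (4.57°) − (45.00°) = -40.43°

At ω = 1000 rad/s:
zero (1 + j1000·0.01) = 1 + j10 → |·| ≈ 10.05, ∠ ≈ 84.29°
pole (1 + j1000·0.125) = 1 + j125 → |·| ≈ 125, ∠ ≈ 89.54°
|L| = 6250 · 10.05 / (125) ≈ 502.5
Gain = 20 log₁₀(502.5) ≈ 54.02 dB
∠L = (84.29°) − (89.54°) = -5.25°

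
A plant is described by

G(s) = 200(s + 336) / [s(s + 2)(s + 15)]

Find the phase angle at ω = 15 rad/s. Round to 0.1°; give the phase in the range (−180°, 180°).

At s = jω = j15:
zero (s+336): 336 + j15 → |·| = √(336²+15²) = √113121 ≈ 336.33, ∠ = arctan(15/336) ≈ 2.56°
pole (s+2): 2 + j15 → |·| = √(2²+15²) = √229 ≈ 15.133, ∠ = arctan(15/2) ≈ 82.41°
pole (s+15): 15 + j15 → |·| = √(15²+15²) = √450 ≈ 21.213, ∠ = arctan(15/15) ≈ 45.00°
pole at origin: |s| = 15, ∠ = 90.00° (in denominator)
∠G = 2.56° − 217.41° = -214.85° ≡ 145.15° (principal value)

145.2°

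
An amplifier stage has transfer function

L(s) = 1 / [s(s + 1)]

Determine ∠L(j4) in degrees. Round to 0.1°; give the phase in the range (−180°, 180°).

At s = jω = j4:
pole (s+1): 1 + j4 → |·| = √(1²+4²) = √17 ≈ 4.1231, ∠ = arctan(4/1) ≈ 75.96°
pole at origin: |s| = 4, ∠ = 90.00° (in denominator)
∠L = 0.00° − 165.96° = -165.96°

-166.0°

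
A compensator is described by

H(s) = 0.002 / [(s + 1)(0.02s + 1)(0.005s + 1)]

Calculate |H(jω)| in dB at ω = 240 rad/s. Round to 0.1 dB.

-119.3 dB

At ω = 240 rad/s:
pole (1 + j240·1) = 1 + j240 → |·| ≈ 240, ∠ ≈ 89.76°
pole (1 + j240·0.02) = 1 + j4.8 → |·| ≈ 4.9031, ∠ ≈ 78.23°
pole (1 + j240·0.005) = 1 + j1.2 → |·| ≈ 1.562, ∠ ≈ 50.19°
|H| = 0.002 · 1 / (240 · 4.9031 · 1.562) ≈ 1.0881e-06
Gain = 20 log₁₀(1.0881e-06) ≈ -119.27 dB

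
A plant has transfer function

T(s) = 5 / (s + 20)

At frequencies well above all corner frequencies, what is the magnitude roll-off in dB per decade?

-20 dB/decade

Each pole contributes −20 dB/decade at high frequency; each zero contributes +20 dB/decade.
Net: 0 zero(s) − 1 pole(s) → -20 dB/decade.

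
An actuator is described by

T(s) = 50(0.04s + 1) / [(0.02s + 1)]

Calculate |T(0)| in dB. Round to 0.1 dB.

T(0) = 50 · 1 / 1 = 50
20 log₁₀(50) ≈ 33.98 dB

34.0 dB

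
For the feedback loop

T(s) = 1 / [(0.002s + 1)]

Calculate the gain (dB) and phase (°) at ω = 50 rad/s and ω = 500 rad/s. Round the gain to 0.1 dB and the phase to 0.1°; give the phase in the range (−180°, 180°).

ω = 50: -0.0 dB, -5.7°; ω = 500: -3.0 dB, -45.0°

At ω = 50 rad/s:
pole (1 + j50·0.002) = 1 + j0.1 → |·| ≈ 1.005, ∠ ≈ 5.71°
|T| = 1 · 1 / (1.005) ≈ 0.99502
Gain = 20 log₁₀(0.99502) ≈ -0.04 dB
∠T = (0°) − (5.71°) = -5.71°

At ω = 500 rad/s:
pole (1 + j500·0.002) = 1 + j1 → |·| ≈ 1.4142, ∠ ≈ 45.00°
|T| = 1 · 1 / (1.4142) ≈ 0.70711
Gain = 20 log₁₀(0.70711) ≈ -3.01 dB
∠T = (0°) − (45.00°) = -45.00°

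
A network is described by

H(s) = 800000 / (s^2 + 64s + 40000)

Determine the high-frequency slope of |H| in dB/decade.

-40 dB/decade

Each pole contributes −20 dB/decade at high frequency; each zero contributes +20 dB/decade.
Net: 0 zero(s) − 2 pole(s) → -40 dB/decade.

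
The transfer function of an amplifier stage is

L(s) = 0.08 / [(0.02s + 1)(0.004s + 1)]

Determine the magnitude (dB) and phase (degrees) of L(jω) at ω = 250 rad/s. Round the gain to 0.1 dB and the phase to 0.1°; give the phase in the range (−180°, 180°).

At ω = 250 rad/s:
pole (1 + j250·0.02) = 1 + j5 → |·| ≈ 5.099, ∠ ≈ 78.69°
pole (1 + j250·0.004) = 1 + j1 → |·| ≈ 1.4142, ∠ ≈ 45.00°
|L| = 0.08 · 1 / (5.099 · 1.4142) ≈ 0.011094
Gain = 20 log₁₀(0.011094) ≈ -39.10 dB
∠L = (0°) − (78.69° + 45.00°) = -123.69°

-39.1 dB, -123.7°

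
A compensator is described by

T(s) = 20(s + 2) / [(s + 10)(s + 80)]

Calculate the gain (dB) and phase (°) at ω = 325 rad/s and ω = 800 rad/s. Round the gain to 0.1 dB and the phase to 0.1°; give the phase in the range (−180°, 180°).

At s = jω = j325:
zero (s+2): 2 + j325 → |·| = √(2²+325²) = √105629 ≈ 325.01, ∠ = arctan(325/2) ≈ 89.65°
pole (s+10): 10 + j325 → |·| = √(10²+325²) = √105725 ≈ 325.15, ∠ = arctan(325/10) ≈ 88.24°
pole (s+80): 80 + j325 → |·| = √(80²+325²) = √112025 ≈ 334.7, ∠ = arctan(325/80) ≈ 76.17°
|T| = 20 · 325.01 / 1.0883e+05 ≈ 0.059728
Gain = 20 log₁₀(0.059728) ≈ -24.48 dB
∠T = 89.65° − 164.41° = -74.76°

At s = jω = j800:
zero (s+2): 2 + j800 → |·| = √(2²+800²) = √640004 ≈ 800, ∠ = arctan(800/2) ≈ 89.86°
pole (s+10): 10 + j800 → |·| = √(10²+800²) = √640100 ≈ 800.06, ∠ = arctan(800/10) ≈ 89.28°
pole (s+80): 80 + j800 → |·| = √(80²+800²) = √646400 ≈ 803.99, ∠ = arctan(800/80) ≈ 84.29°
|T| = 20 · 800 / 6.4324e+05 ≈ 0.024874
Gain = 20 log₁₀(0.024874) ≈ -32.09 dB
∠T = 89.86° − 173.57° = -83.71°

ω = 325: -24.5 dB, -74.8°; ω = 800: -32.1 dB, -83.7°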